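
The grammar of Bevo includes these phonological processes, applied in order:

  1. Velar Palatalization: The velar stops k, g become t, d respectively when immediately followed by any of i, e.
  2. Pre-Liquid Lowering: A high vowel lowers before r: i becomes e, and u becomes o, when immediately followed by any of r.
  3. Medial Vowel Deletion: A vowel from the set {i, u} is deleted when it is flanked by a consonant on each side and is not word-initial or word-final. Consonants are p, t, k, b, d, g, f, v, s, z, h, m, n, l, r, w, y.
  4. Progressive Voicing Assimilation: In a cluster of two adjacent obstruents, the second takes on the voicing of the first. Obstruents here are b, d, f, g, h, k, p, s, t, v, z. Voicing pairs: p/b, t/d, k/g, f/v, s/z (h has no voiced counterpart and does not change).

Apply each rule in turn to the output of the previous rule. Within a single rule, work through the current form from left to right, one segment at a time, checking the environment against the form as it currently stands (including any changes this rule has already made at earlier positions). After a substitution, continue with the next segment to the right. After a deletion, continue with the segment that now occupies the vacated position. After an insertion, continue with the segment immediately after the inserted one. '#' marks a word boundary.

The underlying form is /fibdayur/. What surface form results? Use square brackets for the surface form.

1 Velar Palatalization: no change — [fibdayur]
2 Pre-Liquid Lowering: [fibdayur] → [fibdayor]
3 Medial Vowel Deletion: [fibdayor] → [fbdayor]
4 Progressive Voicing Assimilation: [fbdayor] → [fptayor]

[fptayor]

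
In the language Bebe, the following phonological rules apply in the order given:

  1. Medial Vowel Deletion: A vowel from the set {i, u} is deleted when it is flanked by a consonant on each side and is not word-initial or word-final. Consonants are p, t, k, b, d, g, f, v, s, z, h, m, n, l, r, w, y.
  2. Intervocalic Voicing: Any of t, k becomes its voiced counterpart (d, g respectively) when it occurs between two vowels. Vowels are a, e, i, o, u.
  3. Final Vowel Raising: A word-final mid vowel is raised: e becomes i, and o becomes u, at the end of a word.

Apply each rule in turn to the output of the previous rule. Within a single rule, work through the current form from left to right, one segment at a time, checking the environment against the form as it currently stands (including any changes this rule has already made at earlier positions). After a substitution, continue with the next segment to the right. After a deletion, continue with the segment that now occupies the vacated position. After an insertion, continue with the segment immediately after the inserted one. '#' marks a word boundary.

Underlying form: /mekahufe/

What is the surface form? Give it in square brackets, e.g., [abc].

1 Medial Vowel Deletion: [mekahufe] → [mekahfe]
2 Intervocalic Voicing: [mekahfe] → [megahfe]
3 Final Vowel Raising: [megahfe] → [megahfi]

[megahfi]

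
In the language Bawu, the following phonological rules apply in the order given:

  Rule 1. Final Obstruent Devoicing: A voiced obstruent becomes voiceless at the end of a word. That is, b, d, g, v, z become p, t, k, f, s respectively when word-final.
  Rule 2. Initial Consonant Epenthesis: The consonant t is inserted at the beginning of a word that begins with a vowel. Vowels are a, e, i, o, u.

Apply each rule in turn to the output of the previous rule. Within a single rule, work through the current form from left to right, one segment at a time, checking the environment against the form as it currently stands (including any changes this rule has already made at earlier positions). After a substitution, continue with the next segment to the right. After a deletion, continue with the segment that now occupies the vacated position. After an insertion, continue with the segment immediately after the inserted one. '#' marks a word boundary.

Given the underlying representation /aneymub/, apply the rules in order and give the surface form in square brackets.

Rule 1 Final Obstruent Devoicing: [aneymub] → [aneymup]
Rule 2 Initial Consonant Epenthesis: [aneymup] → [taneymup]

[taneymup]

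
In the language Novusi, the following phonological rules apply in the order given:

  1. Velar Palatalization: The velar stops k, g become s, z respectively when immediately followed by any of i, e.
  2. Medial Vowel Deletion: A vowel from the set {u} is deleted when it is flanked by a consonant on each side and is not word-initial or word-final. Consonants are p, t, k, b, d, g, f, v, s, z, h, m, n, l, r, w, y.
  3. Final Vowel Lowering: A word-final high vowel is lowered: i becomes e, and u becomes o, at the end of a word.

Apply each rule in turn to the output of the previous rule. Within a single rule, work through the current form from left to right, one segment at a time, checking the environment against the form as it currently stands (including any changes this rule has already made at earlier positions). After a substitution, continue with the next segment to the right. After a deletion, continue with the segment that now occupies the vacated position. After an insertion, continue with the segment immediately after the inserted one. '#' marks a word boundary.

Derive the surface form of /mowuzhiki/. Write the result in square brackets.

1 Velar Palatalization: [mowuzhiki] → [mowuzhisi]
2 Medial Vowel Deletion: [mowuzhisi] → [mowzhisi]
3 Final Vowel Lowering: [mowzhisi] → [mowzhise]

[mowzhise]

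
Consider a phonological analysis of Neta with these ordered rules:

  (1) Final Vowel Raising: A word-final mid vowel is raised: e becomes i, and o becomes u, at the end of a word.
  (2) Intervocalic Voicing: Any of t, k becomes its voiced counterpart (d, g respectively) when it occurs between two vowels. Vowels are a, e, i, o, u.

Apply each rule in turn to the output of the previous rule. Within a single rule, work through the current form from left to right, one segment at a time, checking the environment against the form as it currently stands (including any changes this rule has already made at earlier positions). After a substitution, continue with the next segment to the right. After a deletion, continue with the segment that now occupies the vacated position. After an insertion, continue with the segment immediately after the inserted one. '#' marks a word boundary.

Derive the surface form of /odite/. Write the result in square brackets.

[odidi]

(1) Final Vowel Raising: [odite] → [oditi]
(2) Intervocalic Voicing: [oditi] → [odidi]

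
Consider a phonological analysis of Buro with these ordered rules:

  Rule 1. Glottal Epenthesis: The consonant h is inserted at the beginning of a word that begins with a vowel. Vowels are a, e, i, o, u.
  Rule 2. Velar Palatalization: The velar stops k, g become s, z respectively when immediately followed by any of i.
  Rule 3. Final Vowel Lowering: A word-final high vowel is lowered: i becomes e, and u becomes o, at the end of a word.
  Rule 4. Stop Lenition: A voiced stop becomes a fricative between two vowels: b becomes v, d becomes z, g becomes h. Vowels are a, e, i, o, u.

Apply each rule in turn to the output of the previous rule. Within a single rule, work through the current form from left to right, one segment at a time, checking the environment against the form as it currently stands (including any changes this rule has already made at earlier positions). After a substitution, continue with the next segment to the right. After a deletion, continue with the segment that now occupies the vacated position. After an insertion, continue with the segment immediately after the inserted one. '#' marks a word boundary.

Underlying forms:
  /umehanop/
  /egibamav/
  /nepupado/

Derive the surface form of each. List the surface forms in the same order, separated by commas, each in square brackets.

[humehanop], [hezivamav], [nepupazo]

/umehanop/:
  Rule 1 Glottal Epenthesis: [umehanop] → [humehanop]
  Rule 2 Velar Palatalization: no change — [humehanop]
  Rule 3 Final Vowel Lowering: no change — [humehanop]
  Rule 4 Stop Lenition: no change — [humehanop]
/egibamav/:
  Rule 1 Glottal Epenthesis: [egibamav] → [hegibamav]
  Rule 2 Velar Palatalization: [hegibamav] → [hezibamav]
  Rule 3 Final Vowel Lowering: no change — [hezibamav]
  Rule 4 Stop Lenition: [hezibamav] → [hezivamav]
/nepupado/:
  Rule 1 Glottal Epenthesis: no change — [nepupado]
  Rule 2 Velar Palatalization: no change — [nepupado]
  Rule 3 Final Vowel Lowering: no change — [nepupado]
  Rule 4 Stop Lenition: [nepupado] → [nepupazo]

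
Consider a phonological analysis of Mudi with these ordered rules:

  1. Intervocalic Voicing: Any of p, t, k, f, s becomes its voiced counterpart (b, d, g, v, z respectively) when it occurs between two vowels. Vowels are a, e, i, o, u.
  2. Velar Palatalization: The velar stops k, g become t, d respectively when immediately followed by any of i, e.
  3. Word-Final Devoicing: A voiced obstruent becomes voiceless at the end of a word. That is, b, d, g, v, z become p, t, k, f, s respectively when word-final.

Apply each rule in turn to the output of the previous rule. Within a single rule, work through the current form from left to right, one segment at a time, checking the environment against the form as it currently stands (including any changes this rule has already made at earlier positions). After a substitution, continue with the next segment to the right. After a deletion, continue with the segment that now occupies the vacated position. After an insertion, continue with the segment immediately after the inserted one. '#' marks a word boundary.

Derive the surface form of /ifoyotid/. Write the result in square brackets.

1 Intervocalic Voicing: [ifoyotid] → [ivoyodid]
2 Velar Palatalization: no change — [ivoyodid]
3 Word-Final Devoicing: [ivoyodid] → [ivoyodit]

[ivoyodit]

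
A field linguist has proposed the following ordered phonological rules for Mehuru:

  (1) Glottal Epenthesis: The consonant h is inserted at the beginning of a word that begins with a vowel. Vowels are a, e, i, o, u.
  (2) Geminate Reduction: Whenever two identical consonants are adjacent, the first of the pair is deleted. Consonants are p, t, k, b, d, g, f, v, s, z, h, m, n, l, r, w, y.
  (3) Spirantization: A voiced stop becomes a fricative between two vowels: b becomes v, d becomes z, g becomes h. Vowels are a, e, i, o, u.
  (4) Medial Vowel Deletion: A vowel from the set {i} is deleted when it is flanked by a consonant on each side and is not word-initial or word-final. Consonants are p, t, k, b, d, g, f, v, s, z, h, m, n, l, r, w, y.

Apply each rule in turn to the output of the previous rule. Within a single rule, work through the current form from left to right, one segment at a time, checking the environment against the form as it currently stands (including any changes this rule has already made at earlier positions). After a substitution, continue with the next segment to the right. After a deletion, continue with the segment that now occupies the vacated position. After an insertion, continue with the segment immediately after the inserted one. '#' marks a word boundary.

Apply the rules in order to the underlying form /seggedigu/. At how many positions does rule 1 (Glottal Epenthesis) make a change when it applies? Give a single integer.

(1) Glottal Epenthesis: no change — [seggedigu]
(2) Geminate Reduction: [seggedigu] → [segedigu]
(3) Spirantization: [segedigu] → [sehezihu]
(4) Medial Vowel Deletion: [sehezihu] → [sehezhu]
Rule 1 changed 0 position(s).

0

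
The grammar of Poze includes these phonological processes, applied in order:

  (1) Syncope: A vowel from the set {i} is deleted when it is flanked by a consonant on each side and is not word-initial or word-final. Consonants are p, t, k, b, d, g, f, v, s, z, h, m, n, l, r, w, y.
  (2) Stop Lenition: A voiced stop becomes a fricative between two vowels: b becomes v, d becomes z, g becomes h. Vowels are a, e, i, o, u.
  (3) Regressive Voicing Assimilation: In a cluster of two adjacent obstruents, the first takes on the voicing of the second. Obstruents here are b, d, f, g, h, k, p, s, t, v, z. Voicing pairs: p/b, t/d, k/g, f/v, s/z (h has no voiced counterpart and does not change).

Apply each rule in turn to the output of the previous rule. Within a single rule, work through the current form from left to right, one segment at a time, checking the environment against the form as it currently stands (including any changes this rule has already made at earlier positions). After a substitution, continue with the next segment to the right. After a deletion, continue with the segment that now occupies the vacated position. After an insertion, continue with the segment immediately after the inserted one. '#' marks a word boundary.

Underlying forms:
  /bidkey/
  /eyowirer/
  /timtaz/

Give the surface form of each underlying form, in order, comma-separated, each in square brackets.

/bidkey/:
  (1) Syncope: [bidkey] → [bdkey]
  (2) Stop Lenition: no change — [bdkey]
  (3) Regressive Voicing Assimilation: [bdkey] → [btkey]
/eyowirer/:
  (1) Syncope: [eyowirer] → [eyowrer]
  (2) Stop Lenition: no change — [eyowrer]
  (3) Regressive Voicing Assimilation: no change — [eyowrer]
/timtaz/:
  (1) Syncope: [timtaz] → [tmtaz]
  (2) Stop Lenition: no change — [tmtaz]
  (3) Regressive Voicing Assimilation: no change — [tmtaz]

[btkey], [eyowrer], [tmtaz]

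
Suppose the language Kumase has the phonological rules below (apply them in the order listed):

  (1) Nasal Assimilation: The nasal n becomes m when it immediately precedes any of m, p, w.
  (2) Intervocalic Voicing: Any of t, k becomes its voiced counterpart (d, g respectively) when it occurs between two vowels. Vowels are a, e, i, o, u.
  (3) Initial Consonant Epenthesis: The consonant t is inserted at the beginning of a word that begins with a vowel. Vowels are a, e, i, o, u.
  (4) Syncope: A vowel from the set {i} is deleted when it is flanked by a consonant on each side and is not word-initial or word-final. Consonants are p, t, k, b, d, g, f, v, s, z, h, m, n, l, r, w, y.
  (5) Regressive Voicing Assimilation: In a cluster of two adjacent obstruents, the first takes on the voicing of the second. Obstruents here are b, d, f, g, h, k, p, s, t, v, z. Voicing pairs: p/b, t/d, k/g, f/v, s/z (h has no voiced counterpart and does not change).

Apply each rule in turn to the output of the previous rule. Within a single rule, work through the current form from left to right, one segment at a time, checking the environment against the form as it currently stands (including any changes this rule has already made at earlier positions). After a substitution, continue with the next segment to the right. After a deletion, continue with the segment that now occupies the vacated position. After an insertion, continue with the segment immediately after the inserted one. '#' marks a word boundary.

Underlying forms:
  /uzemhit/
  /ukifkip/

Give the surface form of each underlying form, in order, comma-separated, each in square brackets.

[tuzemht], [tukfkp]

/uzemhit/:
  (1) Nasal Assimilation: no change — [uzemhit]
  (2) Intervocalic Voicing: no change — [uzemhit]
  (3) Initial Consonant Epenthesis: [uzemhit] → [tuzemhit]
  (4) Syncope: [tuzemhit] → [tuzemht]
  (5) Regressive Voicing Assimilation: no change — [tuzemht]
/ukifkip/:
  (1) Nasal Assimilation: no change — [ukifkip]
  (2) Intervocalic Voicing: [ukifkip] → [ugifkip]
  (3) Initial Consonant Epenthesis: [ugifkip] → [tugifkip]
  (4) Syncope: [tugifkip] → [tugfkp]
  (5) Regressive Voicing Assimilation: [tugfkp] → [tukfkp]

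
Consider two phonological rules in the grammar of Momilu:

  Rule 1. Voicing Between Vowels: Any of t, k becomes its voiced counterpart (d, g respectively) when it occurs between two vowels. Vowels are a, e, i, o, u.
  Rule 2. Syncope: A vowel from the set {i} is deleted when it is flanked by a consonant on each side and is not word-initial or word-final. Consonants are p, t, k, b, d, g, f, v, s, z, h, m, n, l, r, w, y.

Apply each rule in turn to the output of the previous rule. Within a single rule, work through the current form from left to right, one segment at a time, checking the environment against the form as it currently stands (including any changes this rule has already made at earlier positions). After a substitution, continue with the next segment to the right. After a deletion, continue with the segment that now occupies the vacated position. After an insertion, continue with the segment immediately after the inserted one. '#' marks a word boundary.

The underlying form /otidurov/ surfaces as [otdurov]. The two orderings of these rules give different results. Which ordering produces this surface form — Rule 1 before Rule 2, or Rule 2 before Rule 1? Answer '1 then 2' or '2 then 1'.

2 then 1

Order 1 then 2:
  1 Voicing Between Vowels: [otidurov] → [odidurov]
  2 Syncope: [odidurov] → [oddurov]
  result: [oddurov]
Order 2 then 1:
  2 Syncope: [otidurov] → [otdurov]
  1 Voicing Between Vowels: no change — [otdurov]
  result: [otdurov]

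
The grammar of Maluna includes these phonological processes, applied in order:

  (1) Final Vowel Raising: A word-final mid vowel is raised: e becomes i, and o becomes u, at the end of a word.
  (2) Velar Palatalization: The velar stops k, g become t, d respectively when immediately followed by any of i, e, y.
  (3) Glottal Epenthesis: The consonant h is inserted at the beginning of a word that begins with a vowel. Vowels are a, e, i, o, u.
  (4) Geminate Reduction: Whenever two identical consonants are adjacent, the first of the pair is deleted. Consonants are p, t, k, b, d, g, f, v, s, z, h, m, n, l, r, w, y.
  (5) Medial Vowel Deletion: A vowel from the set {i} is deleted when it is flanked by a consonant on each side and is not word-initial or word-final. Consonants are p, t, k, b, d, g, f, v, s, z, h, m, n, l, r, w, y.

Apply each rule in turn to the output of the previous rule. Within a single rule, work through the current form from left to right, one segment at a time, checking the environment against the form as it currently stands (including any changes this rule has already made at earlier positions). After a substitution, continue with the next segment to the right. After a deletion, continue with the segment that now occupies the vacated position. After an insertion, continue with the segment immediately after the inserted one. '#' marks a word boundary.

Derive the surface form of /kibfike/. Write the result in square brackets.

[tbfti]

(1) Final Vowel Raising: [kibfike] → [kibfiki]
(2) Velar Palatalization: [kibfiki] → [tibfiti]
(3) Glottal Epenthesis: no change — [tibfiti]
(4) Geminate Reduction: no change — [tibfiti]
(5) Medial Vowel Deletion: [tibfiti] → [tbfti]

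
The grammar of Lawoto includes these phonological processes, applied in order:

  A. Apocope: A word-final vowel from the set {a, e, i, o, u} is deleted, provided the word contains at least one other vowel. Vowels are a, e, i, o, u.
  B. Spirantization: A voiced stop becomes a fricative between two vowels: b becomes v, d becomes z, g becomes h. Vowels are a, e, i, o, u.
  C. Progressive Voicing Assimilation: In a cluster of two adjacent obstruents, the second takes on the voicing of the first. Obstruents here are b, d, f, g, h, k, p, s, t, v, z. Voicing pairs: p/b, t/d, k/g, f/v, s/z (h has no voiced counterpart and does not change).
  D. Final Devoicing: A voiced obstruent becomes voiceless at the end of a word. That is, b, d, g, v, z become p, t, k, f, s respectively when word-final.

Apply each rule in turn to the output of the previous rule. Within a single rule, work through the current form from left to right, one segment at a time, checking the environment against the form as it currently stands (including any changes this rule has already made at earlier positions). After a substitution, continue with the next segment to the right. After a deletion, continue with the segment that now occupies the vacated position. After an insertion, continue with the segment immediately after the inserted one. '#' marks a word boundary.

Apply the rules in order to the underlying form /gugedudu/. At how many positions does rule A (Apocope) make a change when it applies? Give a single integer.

A Apocope: [gugedudu] → [gugedud]
B Spirantization: [gugedud] → [guhezud]
C Progressive Voicing Assimilation: no change — [guhezud]
D Final Devoicing: [guhezud] → [guhezut]
Rule A changed 1 position(s).

1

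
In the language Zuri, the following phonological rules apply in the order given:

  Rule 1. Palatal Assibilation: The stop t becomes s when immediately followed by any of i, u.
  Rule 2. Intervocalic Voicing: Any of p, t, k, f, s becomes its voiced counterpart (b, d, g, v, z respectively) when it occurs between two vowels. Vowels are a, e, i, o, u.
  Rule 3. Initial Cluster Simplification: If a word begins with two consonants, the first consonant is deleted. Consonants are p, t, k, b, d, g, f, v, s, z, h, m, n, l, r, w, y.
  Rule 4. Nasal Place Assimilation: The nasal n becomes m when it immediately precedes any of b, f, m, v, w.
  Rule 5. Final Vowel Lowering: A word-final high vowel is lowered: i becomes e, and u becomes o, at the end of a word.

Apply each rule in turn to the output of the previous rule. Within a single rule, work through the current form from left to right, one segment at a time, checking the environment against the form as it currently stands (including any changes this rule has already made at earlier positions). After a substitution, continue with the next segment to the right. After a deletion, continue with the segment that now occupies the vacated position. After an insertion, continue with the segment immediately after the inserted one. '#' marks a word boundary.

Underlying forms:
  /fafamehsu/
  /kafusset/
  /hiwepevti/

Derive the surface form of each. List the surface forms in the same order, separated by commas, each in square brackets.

[favamehso], [kavusset], [hiwebevse]

/fafamehsu/:
  Rule 1 Palatal Assibilation: no change — [fafamehsu]
  Rule 2 Intervocalic Voicing: [fafamehsu] → [favamehsu]
  Rule 3 Initial Cluster Simplification: no change — [favamehsu]
  Rule 4 Nasal Place Assimilation: no change — [favamehsu]
  Rule 5 Final Vowel Lowering: [favamehsu] → [favamehso]
/kafusset/:
  Rule 1 Palatal Assibilation: no change — [kafusset]
  Rule 2 Intervocalic Voicing: [kafusset] → [kavusset]
  Rule 3 Initial Cluster Simplification: no change — [kavusset]
  Rule 4 Nasal Place Assimilation: no change — [kavusset]
  Rule 5 Final Vowel Lowering: no change — [kavusset]
/hiwepevti/:
  Rule 1 Palatal Assibilation: [hiwepevti] → [hiwepevsi]
  Rule 2 Intervocalic Voicing: [hiwepevsi] → [hiwebevsi]
  Rule 3 Initial Cluster Simplification: no change — [hiwebevsi]
  Rule 4 Nasal Place Assimilation: no change — [hiwebevsi]
  Rule 5 Final Vowel Lowering: [hiwebevsi] → [hiwebevse]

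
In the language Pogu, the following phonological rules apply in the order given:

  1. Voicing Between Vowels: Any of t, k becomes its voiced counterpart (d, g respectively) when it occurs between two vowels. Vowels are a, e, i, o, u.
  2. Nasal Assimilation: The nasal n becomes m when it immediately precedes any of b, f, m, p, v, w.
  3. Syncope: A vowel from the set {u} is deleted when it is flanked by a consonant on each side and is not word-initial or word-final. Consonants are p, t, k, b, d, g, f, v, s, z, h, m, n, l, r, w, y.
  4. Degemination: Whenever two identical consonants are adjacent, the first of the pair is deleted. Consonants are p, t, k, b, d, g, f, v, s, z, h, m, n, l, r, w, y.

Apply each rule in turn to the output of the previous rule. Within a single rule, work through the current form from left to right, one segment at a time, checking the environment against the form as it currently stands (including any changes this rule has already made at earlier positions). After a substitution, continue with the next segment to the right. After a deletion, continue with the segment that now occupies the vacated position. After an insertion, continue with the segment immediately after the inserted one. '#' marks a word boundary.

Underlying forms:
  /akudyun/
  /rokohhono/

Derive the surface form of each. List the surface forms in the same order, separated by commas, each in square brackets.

[agdyn], [rogohono]

/akudyun/:
  1 Voicing Between Vowels: [akudyun] → [agudyun]
  2 Nasal Assimilation: no change — [agudyun]
  3 Syncope: [agudyun] → [agdyn]
  4 Degemination: no change — [agdyn]
/rokohhono/:
  1 Voicing Between Vowels: [rokohhono] → [rogohhono]
  2 Nasal Assimilation: no change — [rogohhono]
  3 Syncope: no change — [rogohhono]
  4 Degemination: [rogohhono] → [rogohono]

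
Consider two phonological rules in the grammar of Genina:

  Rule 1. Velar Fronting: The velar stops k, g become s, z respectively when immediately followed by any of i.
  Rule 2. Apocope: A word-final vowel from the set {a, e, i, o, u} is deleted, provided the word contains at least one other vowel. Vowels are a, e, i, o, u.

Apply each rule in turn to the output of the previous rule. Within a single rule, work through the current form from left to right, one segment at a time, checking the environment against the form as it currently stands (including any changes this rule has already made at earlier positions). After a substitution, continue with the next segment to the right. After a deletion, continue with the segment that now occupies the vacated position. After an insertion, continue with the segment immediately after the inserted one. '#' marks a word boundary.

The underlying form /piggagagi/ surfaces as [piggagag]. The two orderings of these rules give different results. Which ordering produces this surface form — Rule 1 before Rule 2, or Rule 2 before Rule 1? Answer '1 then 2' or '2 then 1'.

Order 1 then 2:
  1 Velar Fronting: [piggagagi] → [piggagazi]
  2 Apocope: [piggagazi] → [piggagaz]
  result: [piggagaz]
Order 2 then 1:
  2 Apocope: [piggagagi] → [piggagag]
  1 Velar Fronting: no change — [piggagag]
  result: [piggagag]

2 then 1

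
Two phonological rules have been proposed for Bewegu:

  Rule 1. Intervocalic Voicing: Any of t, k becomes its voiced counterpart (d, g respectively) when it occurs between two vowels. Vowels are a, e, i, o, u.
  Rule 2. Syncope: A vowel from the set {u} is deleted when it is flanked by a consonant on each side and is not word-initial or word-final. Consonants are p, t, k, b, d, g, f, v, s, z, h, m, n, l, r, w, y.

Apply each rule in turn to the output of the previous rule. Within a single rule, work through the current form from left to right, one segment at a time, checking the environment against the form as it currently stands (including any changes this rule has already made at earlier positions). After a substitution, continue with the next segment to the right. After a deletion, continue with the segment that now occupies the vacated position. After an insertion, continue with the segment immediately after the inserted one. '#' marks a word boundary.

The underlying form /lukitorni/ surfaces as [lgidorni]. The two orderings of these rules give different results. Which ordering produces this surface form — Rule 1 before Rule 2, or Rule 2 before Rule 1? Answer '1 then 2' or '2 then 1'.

1 then 2

Order 1 then 2:
  1 Intervocalic Voicing: [lukitorni] → [lugidorni]
  2 Syncope: [lugidorni] → [lgidorni]
  result: [lgidorni]
Order 2 then 1:
  2 Syncope: [lukitorni] → [lkitorni]
  1 Intervocalic Voicing: [lkitorni] → [lkidorni]
  result: [lkidorni]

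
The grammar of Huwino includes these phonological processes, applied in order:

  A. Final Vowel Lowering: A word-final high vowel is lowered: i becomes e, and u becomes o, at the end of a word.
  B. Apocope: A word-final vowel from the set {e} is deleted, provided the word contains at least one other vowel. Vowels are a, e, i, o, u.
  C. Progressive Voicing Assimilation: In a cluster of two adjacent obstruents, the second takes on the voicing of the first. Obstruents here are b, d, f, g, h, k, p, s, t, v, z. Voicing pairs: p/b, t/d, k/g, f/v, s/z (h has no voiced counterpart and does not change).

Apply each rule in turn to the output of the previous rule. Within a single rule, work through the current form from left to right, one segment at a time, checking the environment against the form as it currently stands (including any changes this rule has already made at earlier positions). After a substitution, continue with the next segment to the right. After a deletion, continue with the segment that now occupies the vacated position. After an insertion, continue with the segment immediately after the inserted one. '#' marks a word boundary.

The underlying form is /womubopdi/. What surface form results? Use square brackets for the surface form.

[womubopt]

A Final Vowel Lowering: [womubopdi] → [womubopde]
B Apocope: [womubopde] → [womubopd]
C Progressive Voicing Assimilation: [womubopd] → [womubopt]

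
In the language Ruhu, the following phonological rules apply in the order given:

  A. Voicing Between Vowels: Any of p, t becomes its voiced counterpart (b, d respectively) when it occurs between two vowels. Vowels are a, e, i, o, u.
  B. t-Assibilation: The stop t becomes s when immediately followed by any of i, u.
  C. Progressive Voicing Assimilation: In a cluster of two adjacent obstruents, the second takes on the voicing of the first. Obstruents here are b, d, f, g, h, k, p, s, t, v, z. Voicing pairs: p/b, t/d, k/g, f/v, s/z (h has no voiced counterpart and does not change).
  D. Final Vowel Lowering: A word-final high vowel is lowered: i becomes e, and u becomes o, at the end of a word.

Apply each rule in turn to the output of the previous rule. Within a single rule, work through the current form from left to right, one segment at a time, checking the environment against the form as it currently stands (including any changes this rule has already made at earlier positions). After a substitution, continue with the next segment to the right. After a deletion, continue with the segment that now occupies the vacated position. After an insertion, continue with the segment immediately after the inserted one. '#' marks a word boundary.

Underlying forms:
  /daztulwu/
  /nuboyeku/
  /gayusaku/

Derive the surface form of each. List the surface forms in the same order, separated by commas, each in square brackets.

[dazzulwo], [nuboyeko], [gayusako]

/daztulwu/:
  A Voicing Between Vowels: no change — [daztulwu]
  B t-Assibilation: [daztulwu] → [dazsulwu]
  C Progressive Voicing Assimilation: [dazsulwu] → [dazzulwu]
  D Final Vowel Lowering: [dazzulwu] → [dazzulwo]
/nuboyeku/:
  A Voicing Between Vowels: no change — [nuboyeku]
  B t-Assibilation: no change — [nuboyeku]
  C Progressive Voicing Assimilation: no change — [nuboyeku]
  D Final Vowel Lowering: [nuboyeku] → [nuboyeko]
/gayusaku/:
  A Voicing Between Vowels: no change — [gayusaku]
  B t-Assibilation: no change — [gayusaku]
  C Progressive Voicing Assimilation: no change — [gayusaku]
  D Final Vowel Lowering: [gayusaku] → [gayusako]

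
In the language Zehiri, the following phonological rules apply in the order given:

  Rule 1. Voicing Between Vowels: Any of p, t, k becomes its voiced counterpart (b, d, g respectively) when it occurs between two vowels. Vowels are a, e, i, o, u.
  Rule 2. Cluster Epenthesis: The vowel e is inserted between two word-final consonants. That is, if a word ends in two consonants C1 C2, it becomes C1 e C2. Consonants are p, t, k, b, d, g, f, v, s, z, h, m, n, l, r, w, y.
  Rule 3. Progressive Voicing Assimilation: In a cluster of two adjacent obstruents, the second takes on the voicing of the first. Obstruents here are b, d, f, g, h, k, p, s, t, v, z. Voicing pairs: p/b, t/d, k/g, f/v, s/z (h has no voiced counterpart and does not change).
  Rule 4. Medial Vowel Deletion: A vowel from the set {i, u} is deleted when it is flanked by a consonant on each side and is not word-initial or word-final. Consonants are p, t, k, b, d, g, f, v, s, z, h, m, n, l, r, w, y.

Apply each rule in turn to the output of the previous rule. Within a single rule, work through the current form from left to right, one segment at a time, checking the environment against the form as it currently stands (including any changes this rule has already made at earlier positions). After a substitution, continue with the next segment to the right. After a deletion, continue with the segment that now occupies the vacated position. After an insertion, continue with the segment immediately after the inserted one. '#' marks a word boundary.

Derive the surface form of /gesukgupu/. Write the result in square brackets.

Rule 1 Voicing Between Vowels: [gesukgupu] → [gesukgubu]
Rule 2 Cluster Epenthesis: no change — [gesukgubu]
Rule 3 Progressive Voicing Assimilation: [gesukgubu] → [gesukkubu]
Rule 4 Medial Vowel Deletion: [gesukkubu] → [geskkbu]

[geskkbu]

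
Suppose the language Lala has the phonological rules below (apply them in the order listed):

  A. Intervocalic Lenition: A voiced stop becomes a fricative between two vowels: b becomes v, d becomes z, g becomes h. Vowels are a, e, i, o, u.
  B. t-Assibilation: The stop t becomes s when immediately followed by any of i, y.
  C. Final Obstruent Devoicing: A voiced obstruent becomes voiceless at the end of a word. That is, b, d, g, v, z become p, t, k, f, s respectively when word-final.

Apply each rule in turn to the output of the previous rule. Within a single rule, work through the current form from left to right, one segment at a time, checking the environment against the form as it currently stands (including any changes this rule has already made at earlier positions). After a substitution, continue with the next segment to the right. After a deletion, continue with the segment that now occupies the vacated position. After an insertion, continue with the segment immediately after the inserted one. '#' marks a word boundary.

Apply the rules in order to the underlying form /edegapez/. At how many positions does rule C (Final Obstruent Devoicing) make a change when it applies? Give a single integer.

1

A Intervocalic Lenition: [edegapez] → [ezehapez]
B t-Assibilation: no change — [ezehapez]
C Final Obstruent Devoicing: [ezehapez] → [ezehapes]
Rule C changed 1 position(s).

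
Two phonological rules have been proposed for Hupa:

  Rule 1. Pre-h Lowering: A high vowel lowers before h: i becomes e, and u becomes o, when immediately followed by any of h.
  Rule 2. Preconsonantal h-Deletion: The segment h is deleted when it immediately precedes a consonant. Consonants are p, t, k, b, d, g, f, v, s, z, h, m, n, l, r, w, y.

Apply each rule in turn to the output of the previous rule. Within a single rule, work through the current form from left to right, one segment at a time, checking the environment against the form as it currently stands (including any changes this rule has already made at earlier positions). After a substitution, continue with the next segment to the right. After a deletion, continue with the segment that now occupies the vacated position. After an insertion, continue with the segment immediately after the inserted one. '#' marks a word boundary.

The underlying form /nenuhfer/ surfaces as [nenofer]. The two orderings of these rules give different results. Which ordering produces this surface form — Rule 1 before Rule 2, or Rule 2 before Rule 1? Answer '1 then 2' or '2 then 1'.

Order 1 then 2:
  1 Pre-h Lowering: [nenuhfer] → [nenohfer]
  2 Preconsonantal h-Deletion: [nenohfer] → [nenofer]
  result: [nenofer]
Order 2 then 1:
  2 Preconsonantal h-Deletion: [nenuhfer] → [nenufer]
  1 Pre-h Lowering: no change — [nenufer]
  result: [nenufer]

1 then 2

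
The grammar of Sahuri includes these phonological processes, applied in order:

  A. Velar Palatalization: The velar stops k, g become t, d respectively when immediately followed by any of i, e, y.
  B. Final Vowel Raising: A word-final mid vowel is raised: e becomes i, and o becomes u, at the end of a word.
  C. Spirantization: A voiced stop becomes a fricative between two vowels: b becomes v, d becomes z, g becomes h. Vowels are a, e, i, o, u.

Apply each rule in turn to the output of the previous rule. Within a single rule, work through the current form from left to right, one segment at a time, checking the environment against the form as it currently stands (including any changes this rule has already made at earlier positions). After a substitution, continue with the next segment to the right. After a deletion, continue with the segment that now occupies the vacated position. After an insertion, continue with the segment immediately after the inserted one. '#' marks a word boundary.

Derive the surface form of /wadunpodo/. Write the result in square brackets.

A Velar Palatalization: no change — [wadunpodo]
B Final Vowel Raising: [wadunpodo] → [wadunpodu]
C Spirantization: [wadunpodu] → [wazunpozu]

[wazunpozu]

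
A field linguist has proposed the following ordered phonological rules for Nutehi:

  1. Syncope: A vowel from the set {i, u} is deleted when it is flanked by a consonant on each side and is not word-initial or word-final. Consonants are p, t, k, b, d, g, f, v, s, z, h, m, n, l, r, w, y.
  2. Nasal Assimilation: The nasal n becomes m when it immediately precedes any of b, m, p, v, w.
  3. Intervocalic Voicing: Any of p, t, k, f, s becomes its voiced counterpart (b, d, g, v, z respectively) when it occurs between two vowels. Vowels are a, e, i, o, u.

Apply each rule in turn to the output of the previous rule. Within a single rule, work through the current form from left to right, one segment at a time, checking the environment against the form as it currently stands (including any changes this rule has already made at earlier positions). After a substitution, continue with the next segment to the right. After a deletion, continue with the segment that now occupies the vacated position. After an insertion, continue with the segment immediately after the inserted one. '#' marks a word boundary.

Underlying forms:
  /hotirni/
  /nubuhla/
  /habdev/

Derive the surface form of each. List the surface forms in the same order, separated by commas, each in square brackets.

[hotrni], [mbhla], [habdev]

/hotirni/:
  1 Syncope: [hotirni] → [hotrni]
  2 Nasal Assimilation: no change — [hotrni]
  3 Intervocalic Voicing: no change — [hotrni]
/nubuhla/:
  1 Syncope: [nubuhla] → [nbhla]
  2 Nasal Assimilation: [nbhla] → [mbhla]
  3 Intervocalic Voicing: no change — [mbhla]
/habdev/:
  1 Syncope: no change — [habdev]
  2 Nasal Assimilation: no change — [habdev]
  3 Intervocalic Voicing: no change — [habdev]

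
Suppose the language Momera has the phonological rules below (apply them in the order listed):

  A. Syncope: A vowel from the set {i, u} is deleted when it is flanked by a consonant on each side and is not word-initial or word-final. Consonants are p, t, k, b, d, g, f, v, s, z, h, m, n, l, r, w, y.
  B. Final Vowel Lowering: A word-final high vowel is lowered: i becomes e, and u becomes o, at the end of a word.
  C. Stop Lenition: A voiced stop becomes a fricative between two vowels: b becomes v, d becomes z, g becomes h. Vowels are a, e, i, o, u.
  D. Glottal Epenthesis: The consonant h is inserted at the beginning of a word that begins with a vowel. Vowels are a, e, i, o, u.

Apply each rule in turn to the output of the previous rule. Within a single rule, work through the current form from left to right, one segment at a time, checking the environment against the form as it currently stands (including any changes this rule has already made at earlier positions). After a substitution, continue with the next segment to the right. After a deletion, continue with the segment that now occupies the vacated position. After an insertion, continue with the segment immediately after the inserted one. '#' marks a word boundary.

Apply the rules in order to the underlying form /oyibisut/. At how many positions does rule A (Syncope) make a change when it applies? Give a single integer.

3

A Syncope: [oyibisut] → [oybst]
B Final Vowel Lowering: no change — [oybst]
C Stop Lenition: no change — [oybst]
D Glottal Epenthesis: [oybst] → [hoybst]
Rule A changed 3 position(s).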